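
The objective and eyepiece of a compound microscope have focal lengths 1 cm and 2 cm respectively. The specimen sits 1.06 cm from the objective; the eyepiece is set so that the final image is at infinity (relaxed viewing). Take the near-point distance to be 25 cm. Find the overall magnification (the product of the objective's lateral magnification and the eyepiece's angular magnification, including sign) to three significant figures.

-208

Objective: 1/d_i = 1/f_obj - 1/d_o = 1/1 - 1/1.06 = 0.05660 cm^-1, so d_i = 17.667 cm.
m_obj = -d_i/d_o = -17.667/1.06 = -16.667.
Eyepiece angular magnification (image at infinity): M_eye = D/f_e = 25/2 = 12.500.
Overall M = m_obj x M_eye = (-16.667)(12.500) = -208.33.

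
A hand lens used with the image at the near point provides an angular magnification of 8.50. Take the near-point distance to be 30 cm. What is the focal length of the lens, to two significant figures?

For the image at the near point, M = 1 + D/f.
f = D/(M - 1) = 30/(8.5 - 1) = 4.000 cm.

4.0 cm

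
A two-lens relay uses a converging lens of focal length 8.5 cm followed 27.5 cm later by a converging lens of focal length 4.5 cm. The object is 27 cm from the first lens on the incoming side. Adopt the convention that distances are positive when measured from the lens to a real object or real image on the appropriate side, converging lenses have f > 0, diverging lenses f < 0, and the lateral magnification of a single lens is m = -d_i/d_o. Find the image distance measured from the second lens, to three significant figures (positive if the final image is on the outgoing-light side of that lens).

Applying the thin-lens equation to the first lens, 1/8.5 = 1/27 + 1/d_i1, which gives d_i1 = 12.405 cm.
That image sits 15.095 cm in front of the second lens, so d_o2 = 15.095 cm.
Applying the thin-lens equation again with f_2 = 4.5 cm and d_o2 = 15.095 cm gives d_i2 = 6.411 cm.

6.41 cm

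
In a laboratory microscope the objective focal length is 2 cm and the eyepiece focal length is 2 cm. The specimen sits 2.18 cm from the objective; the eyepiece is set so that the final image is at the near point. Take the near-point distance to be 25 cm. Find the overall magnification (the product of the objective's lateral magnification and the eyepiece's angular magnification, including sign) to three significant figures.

-150

Objective: 1/d_i = 1/f_obj - 1/d_o = 1/2 - 1/2.18 = 0.04128 cm^-1, so d_i = 24.222 cm.
m_obj = -d_i/d_o = -24.222/2.18 = -11.111.
Eyepiece angular magnification (image at near point): M_eye = 1 + D/f_e = 1 + 25/2 = 13.500.
Overall M = m_obj x M_eye = (-11.111)(13.500) = -150.00.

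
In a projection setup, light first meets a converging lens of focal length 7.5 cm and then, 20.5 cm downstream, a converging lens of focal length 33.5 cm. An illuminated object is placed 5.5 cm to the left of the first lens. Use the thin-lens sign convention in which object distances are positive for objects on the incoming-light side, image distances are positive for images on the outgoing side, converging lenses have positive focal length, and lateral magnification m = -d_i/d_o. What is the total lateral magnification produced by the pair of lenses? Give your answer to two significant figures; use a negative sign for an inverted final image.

-16

Applying the thin-lens equation to the first lens, 1/7.5 = 1/5.5 + 1/d_i1, which gives d_i1 = -20.625 cm.
Its lateral magnification is m_1 = -d_i1/d_o1 = -(-20.625)/5.5 = 3.7500.
The intermediate image is virtual, 20.625 cm to the left of lens 1, so d_o2 = L - d_i1 = 20.5 - (-20.625) = 41.125 cm.
Applying the thin-lens equation again with f_2 = 33.5 cm and d_o2 = 41.125 cm gives d_i2 = 180.680 cm.
m_2 = -(180.680)/(41.125) = -4.3934.
Overall magnification: m = m_1 m_2 = -16.4754.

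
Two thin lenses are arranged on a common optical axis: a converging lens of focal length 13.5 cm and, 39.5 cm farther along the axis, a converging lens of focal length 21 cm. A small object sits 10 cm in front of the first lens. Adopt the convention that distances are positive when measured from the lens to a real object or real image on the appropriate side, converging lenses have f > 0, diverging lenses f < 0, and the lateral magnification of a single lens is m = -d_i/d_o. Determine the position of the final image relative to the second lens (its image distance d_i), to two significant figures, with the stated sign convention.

29 cm

First lens: d_i1 = 1/(1/13.5 - 1/10) = -38.571 cm.
With d_i1 < 0 the first image is virtual and lies on the object side; the object distance for lens 2 is d_o2 = 39.5 - (-38.571) = 78.071 cm.
Second lens: d_i2 = 1/(1/21 - 1/(78.071)) = 28.727 cm.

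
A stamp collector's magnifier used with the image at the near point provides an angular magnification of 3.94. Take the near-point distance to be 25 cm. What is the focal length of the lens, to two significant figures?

8.5 cm

For the image at the near point, M = 1 + D/f.
f = D/(M - 1) = 25/(3.94 - 1) = 8.503 cm.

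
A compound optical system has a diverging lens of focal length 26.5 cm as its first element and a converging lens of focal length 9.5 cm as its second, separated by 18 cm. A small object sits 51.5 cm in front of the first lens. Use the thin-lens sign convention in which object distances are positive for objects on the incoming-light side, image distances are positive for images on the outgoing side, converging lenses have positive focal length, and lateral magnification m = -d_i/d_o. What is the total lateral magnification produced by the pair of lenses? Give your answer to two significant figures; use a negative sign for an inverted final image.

Lens 1: 1/d_i1 = 1/f_1 - 1/d_o1 = 1/(-26.5) - 1/51.5 = -0.05715 cm^-1, so d_i1 = -17.497 cm.
m_1 = -(-17.497)/51.5 = 0.3397.
The intermediate image is virtual, 17.497 cm to the left of lens 1, so d_o2 = L - d_i1 = 18 - (-17.497) = 35.497 cm.
Lens 2: 1/d_i2 = 1/f_2 - 1/d_o2 = 1/9.5 - 1/(35.497) = 0.07709 cm^-1, so d_i2 = 12.972 cm.
m_2 = -(12.972)/(35.497) = -0.3654.
The system's lateral magnification is m_1 m_2 = (0.3397)(-0.3654) = -0.1242.

-0.12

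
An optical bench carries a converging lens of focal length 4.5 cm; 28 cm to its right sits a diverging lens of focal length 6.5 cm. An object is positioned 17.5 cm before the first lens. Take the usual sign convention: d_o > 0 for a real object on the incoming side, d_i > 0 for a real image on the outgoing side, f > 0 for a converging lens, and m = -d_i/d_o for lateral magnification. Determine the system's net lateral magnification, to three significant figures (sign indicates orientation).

Lens 1: 1/d_i1 = 1/f_1 - 1/d_o1 = 1/4.5 - 1/17.5 = 0.16508 cm^-1, so d_i1 = 6.058 cm.
m_1 = -(6.058)/17.5 = -0.3462.
The intermediate image is 6.058 cm to the right of lens 1, so d_o2 = L - d_i1 = 28 - 6.058 = 21.942 cm.
Lens 2: 1/d_i2 = 1/f_2 - 1/d_o2 = 1/(-6.5) - 1/(21.942) = -0.19942 cm^-1, so d_i2 = -5.015 cm.
m_2 = -(-5.015)/(21.942) = 0.2285.
The system's lateral magnification is m_1 m_2 = (-0.3462)(0.2285) = -0.0791.

-0.0791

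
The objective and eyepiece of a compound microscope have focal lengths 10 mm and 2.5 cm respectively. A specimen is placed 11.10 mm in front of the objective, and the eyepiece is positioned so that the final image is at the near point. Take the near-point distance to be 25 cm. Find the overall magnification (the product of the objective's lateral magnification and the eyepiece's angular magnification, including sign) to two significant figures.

Convert to cm: f_obj = 10 mm = 1 cm; d_o = 11.10 mm = 1.11 cm.
Objective: 1/d_i = 1/f_obj - 1/d_o = 1/1 - 1/1.11 = 0.09910 cm^-1, so d_i = 10.091 cm.
m_obj = -d_i/d_o = -10.091/1.11 = -9.091.
Eyepiece angular magnification (image at near point): M_eye = 1 + D/f_e = 1 + 25/2.5 = 11.000.
Overall M = m_obj x M_eye = (-9.091)(11.000) = -100.00.

-100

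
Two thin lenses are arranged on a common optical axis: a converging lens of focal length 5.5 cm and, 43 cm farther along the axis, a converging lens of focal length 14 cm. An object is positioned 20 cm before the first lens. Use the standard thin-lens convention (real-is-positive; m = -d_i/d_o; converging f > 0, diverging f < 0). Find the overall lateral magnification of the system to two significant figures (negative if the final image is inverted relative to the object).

Applying the thin-lens equation to the first lens, 1/5.5 = 1/20 + 1/d_i1, which gives d_i1 = 7.586 cm.
Its lateral magnification is m_1 = -d_i1/d_o1 = -(7.586)/20 = -0.3793.
Object distance for lens 2: d_o2 = 43 - 7.586 = 35.414 cm.
Applying the thin-lens equation again with f_2 = 14 cm and d_o2 = 35.414 cm gives d_i2 = 23.153 cm.
m_2 = -(23.153)/(35.414) = -0.6538.
The system's lateral magnification is m_1 m_2 = (-0.3793)(-0.6538) = 0.2480.

0.25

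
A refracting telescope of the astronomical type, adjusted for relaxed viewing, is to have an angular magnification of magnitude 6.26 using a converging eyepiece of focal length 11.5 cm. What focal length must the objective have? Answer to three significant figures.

|M| = f_obj/|f_eye|, so f_obj = |M| x |f_eye| = 6.26 x 11.5 = 71.990 cm.

72.0 cm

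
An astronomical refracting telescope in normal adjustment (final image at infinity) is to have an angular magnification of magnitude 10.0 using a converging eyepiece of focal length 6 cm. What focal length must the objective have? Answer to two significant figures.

60 cm

|M| = f_obj/|f_eye|, so f_obj = |M| x |f_eye| = 10.0 x 6 = 60.000 cm.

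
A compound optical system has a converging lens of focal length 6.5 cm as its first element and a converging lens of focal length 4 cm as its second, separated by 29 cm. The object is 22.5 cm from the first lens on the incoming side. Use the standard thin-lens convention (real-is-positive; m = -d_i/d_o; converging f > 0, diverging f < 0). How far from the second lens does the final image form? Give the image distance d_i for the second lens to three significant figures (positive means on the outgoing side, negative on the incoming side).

5.01 cm

Lens 1: 1/d_i1 = 1/f_1 - 1/d_o1 = 1/6.5 - 1/22.5 = 0.10940 cm^-1, so d_i1 = 9.141 cm.
That image sits 19.859 cm in front of the second lens, so d_o2 = 19.859 cm.
Lens 2: 1/d_i2 = 1/f_2 - 1/d_o2 = 1/4 - 1/(19.859) = 0.19965 cm^-1, so d_i2 = 5.009 cm.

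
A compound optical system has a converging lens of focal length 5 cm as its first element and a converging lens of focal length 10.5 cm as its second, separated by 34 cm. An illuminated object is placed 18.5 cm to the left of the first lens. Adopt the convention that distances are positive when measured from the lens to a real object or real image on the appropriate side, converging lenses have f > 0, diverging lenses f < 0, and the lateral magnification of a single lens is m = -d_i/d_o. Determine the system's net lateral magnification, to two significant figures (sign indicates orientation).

Lens 1: 1/d_i1 = 1/f_1 - 1/d_o1 = 1/5 - 1/18.5 = 0.14595 cm^-1, so d_i1 = 6.852 cm.
m_1 = -(6.852)/18.5 = -0.3704.
That image sits 27.148 cm in front of the second lens, so d_o2 = 27.148 cm.
Lens 2: 1/d_i2 = 1/f_2 - 1/d_o2 = 1/10.5 - 1/(27.148) = 0.05840 cm^-1, so d_i2 = 17.122 cm.
m_2 = -(17.122)/(27.148) = -0.6307.
The system's lateral magnification is m_1 m_2 = (-0.3704)(-0.6307) = 0.2336.

0.23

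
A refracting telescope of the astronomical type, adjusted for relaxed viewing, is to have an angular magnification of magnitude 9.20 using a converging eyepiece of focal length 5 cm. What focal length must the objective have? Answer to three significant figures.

46.0 cm

|M| = f_obj/|f_eye|, so f_obj = |M| x |f_eye| = 9.2 x 5 = 46.000 cm.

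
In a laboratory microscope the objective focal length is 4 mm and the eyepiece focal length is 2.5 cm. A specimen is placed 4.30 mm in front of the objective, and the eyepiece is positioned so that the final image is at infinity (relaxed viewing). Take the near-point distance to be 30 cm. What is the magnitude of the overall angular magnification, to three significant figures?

160

Convert to cm: f_obj = 4 mm = 0.4 cm; d_o = 4.30 mm = 0.43 cm.
Objective: 1/d_i = 1/f_obj - 1/d_o = 1/0.4 - 1/0.43 = 0.17442 cm^-1, so d_i = 5.733 cm.
m_obj = -d_i/d_o = -5.733/0.43 = -13.333.
Eyepiece angular magnification (image at infinity): M_eye = D/f_e = 30/2.5 = 12.000.
Overall M = m_obj x M_eye = (-13.333)(12.000) = -160.00.
|M| = 160.00.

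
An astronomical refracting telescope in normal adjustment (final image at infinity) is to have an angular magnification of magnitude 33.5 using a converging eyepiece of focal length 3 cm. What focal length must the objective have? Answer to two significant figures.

100 cm

|M| = f_obj/|f_eye|, so f_obj = |M| x |f_eye| = 33.5 x 3 = 100.500 cm.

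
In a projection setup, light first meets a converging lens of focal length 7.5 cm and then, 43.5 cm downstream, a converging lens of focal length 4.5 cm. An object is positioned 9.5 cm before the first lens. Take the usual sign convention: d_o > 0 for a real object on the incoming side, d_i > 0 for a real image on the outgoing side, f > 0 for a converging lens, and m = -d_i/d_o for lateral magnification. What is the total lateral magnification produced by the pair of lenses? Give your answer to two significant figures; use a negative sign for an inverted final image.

Applying the thin-lens equation to the first lens, 1/7.5 = 1/9.5 + 1/d_i1, which gives d_i1 = 35.625 cm.
Its lateral magnification is m_1 = -d_i1/d_o1 = -(35.625)/9.5 = -3.7500.
Object distance for lens 2: d_o2 = 43.5 - 35.625 = 7.875 cm.
Applying the thin-lens equation again with f_2 = 4.5 cm and d_o2 = 7.875 cm gives d_i2 = 10.500 cm.
m_2 = -(10.500)/(7.875) = -1.3333.
Overall magnification: m = m_1 m_2 = 5.0000.

5.0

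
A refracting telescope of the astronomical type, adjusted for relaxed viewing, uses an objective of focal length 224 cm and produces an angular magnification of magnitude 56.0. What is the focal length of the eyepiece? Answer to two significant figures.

|M| = f_obj/f_eye, so f_eye = f_obj/|M| = 224/56.0 = 4.000 cm.

4.0 cm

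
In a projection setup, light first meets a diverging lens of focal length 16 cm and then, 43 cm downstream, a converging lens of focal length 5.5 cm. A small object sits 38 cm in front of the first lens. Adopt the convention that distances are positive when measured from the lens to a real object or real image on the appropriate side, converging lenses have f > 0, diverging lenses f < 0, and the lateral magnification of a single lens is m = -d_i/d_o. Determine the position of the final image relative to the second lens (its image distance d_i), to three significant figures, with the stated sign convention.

Applying the thin-lens equation to the first lens, 1/(-16) = 1/38 + 1/d_i1, which gives d_i1 = -11.259 cm.
The intermediate image is virtual, 11.259 cm to the left of lens 1, so d_o2 = L - d_i1 = 43 - (-11.259) = 54.259 cm.
Applying the thin-lens equation again with f_2 = 5.5 cm and d_o2 = 54.259 cm gives d_i2 = 6.120 cm.

6.12 cm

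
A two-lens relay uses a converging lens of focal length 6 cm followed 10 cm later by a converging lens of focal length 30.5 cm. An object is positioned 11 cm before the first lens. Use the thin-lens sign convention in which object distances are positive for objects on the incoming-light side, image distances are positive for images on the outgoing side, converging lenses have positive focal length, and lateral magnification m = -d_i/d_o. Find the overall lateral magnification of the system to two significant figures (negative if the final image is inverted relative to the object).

Lens 1: 1/d_i1 = 1/f_1 - 1/d_o1 = 1/6 - 1/11 = 0.07576 cm^-1, so d_i1 = 13.200 cm.
m_1 = -(13.200)/11 = -1.2000.
This image would form 13.200 cm past lens 1, i.e. 3.200 cm beyond lens 2, so it is a virtual object for lens 2: d_o2 = 10 - 13.200 = -3.200 cm.
Lens 2: 1/d_i2 = 1/f_2 - 1/d_o2 = 1/30.5 - 1/(-3.200) = 0.34529 cm^-1, so d_i2 = 2.896 cm.
m_2 = -(2.896)/(-3.200) = 0.9050.
The system's lateral magnification is m_1 m_2 = (-1.2000)(0.9050) = -1.0861.

-1.1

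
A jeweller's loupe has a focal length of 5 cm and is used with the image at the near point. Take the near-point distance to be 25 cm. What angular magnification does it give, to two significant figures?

M = 1 + D/f = 1 + 25/5 = 6.000.

6.0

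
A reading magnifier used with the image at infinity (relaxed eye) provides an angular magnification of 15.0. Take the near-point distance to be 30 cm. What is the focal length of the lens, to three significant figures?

For the image at infinity, M = D/f.
f = D/M = 30/15.0 = 2.000 cm.

2.00 cm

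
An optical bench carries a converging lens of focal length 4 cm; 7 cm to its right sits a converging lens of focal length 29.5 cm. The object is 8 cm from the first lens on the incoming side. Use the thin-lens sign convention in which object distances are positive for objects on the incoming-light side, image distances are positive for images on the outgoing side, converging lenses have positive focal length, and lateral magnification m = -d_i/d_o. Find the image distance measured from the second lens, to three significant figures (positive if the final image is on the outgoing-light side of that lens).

0.967 cm

First lens: d_i1 = 1/(1/4 - 1/8) = 8.000 cm.
This image would form 8.000 cm past lens 1, i.e. 1.000 cm beyond lens 2, so it is a virtual object for lens 2: d_o2 = 7 - 8.000 = -1.000 cm.
Second lens: d_i2 = 1/(1/29.5 - 1/(-1.000)) = 0.967 cm.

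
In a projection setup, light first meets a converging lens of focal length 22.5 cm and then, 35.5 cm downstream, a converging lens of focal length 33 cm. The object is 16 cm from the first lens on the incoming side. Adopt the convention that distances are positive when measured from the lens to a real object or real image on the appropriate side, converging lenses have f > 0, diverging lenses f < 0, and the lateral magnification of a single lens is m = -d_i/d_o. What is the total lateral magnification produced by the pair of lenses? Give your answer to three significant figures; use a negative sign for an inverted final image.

-1.97

Applying the thin-lens equation to the first lens, 1/22.5 = 1/16 + 1/d_i1, which gives d_i1 = -55.385 cm.
Its lateral magnification is m_1 = -d_i1/d_o1 = -(-55.385)/16 = 3.4615.
The intermediate image is virtual, 55.385 cm to the left of lens 1, so d_o2 = L - d_i1 = 35.5 - (-55.385) = 90.885 cm.
Applying the thin-lens equation again with f_2 = 33 cm and d_o2 = 90.885 cm gives d_i2 = 51.813 cm.
m_2 = -(51.813)/(90.885) = -0.5701.
Overall magnification: m = m_1 m_2 = -1.9734.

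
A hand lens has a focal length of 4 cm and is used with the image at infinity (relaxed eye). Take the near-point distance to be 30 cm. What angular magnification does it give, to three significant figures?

M = D/f = 30/4 = 7.500.

7.50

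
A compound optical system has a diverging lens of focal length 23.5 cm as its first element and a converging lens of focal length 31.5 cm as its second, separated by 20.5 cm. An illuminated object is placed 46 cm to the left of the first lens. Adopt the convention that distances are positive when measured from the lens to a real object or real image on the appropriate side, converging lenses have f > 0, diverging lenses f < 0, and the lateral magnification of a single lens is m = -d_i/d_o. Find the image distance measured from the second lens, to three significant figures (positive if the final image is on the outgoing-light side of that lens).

249 cm

First lens: d_i1 = 1/(1/(-23.5) - 1/46) = -15.554 cm.
With d_i1 < 0 the first image is virtual and lies on the object side; the object distance for lens 2 is d_o2 = 20.5 - (-15.554) = 36.054 cm.
Second lens: d_i2 = 1/(1/31.5 - 1/(36.054)) = 249.387 cm.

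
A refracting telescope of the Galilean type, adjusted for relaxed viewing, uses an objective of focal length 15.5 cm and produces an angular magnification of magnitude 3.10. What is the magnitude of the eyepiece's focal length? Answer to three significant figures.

5.00 cm

|M| = f_obj/|f_eye|, so |f_eye| = f_obj/|M| = 15.5/3.1 = 5.000 cm.
(The eyepiece is diverging, so its signed focal length is -5.000 cm.)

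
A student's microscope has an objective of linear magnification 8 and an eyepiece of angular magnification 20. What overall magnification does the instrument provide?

The overall magnification of a compound microscope is the product of the objective and eyepiece magnifications:
M = M_obj x M_eye = 8 x 20 = 160.

160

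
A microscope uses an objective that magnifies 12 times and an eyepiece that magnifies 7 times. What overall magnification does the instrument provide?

84

The overall magnification of a compound microscope is the product of the objective and eyepiece magnifications:
M = M_obj x M_eye = 12 x 7 = 84.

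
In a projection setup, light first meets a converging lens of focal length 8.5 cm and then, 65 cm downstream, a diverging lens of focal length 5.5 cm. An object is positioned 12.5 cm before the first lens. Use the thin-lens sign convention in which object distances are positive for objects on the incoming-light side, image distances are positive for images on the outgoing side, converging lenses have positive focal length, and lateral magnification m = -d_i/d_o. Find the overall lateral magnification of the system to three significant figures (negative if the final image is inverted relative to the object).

-0.266

Applying the thin-lens equation to the first lens, 1/8.5 = 1/12.5 + 1/d_i1, which gives d_i1 = 26.563 cm.
Its lateral magnification is m_1 = -d_i1/d_o1 = -(26.563)/12.5 = -2.1250.
The intermediate image is 26.563 cm to the right of lens 1, so d_o2 = L - d_i1 = 65 - 26.563 = 38.438 cm.
Applying the thin-lens equation again with f_2 = -5.5 cm and d_o2 = 38.438 cm gives d_i2 = -4.812 cm.
m_2 = -(-4.812)/(38.438) = 0.1252.
Overall magnification: m = m_1 m_2 = -0.2660.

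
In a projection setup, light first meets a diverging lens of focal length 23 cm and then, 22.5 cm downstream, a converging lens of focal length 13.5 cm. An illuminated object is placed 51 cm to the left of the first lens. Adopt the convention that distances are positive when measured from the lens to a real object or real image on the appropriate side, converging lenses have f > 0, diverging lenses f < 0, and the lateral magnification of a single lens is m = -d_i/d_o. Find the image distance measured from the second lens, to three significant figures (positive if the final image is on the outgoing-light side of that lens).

20.8 cm

First lens: d_i1 = 1/(1/(-23) - 1/51) = -15.851 cm.
The intermediate image is virtual, 15.851 cm to the left of lens 1, so d_o2 = L - d_i1 = 22.5 - (-15.851) = 38.351 cm.
Second lens: d_i2 = 1/(1/13.5 - 1/(38.351)) = 20.834 cm.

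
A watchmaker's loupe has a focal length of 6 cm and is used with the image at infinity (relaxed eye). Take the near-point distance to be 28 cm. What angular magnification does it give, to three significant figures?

4.67

M = D/f = 28/6 = 4.667.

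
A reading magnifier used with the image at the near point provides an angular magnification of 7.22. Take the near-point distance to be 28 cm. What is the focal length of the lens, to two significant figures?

4.5 cm

For the image at the near point, M = 1 + D/f.
f = D/(M - 1) = 28/(7.22 - 1) = 4.502 cm.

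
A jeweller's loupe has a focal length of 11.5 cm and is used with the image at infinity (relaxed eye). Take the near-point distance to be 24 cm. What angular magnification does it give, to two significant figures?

M = D/f = 24/11.5 = 2.087.

2.1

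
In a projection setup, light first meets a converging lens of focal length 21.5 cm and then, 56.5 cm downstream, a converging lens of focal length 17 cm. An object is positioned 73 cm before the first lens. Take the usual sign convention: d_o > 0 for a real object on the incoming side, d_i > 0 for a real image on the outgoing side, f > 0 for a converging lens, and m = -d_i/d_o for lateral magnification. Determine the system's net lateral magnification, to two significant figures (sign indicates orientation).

0.79

Lens 1: 1/d_i1 = 1/f_1 - 1/d_o1 = 1/21.5 - 1/73 = 0.03281 cm^-1, so d_i1 = 30.476 cm.
m_1 = -(30.476)/73 = -0.4175.
That image sits 26.024 cm in front of the second lens, so d_o2 = 26.024 cm.
Lens 2: 1/d_i2 = 1/f_2 - 1/d_o2 = 1/17 - 1/(26.024) = 0.02040 cm^-1, so d_i2 = 49.025 cm.
m_2 = -(49.025)/(26.024) = -1.8838.
Overall magnification: m = m_1 m_2 = 0.7864.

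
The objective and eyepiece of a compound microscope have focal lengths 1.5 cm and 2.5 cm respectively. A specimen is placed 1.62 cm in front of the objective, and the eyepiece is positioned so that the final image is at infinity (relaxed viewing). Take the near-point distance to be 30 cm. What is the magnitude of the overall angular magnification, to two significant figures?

150

Objective: 1/d_i = 1/f_obj - 1/d_o = 1/1.5 - 1/1.62 = 0.04938 cm^-1, so d_i = 20.250 cm.
m_obj = -d_i/d_o = -20.250/1.62 = -12.500.
Eyepiece angular magnification (image at infinity): M_eye = D/f_e = 30/2.5 = 12.000.
Overall M = m_obj x M_eye = (-12.500)(12.000) = -150.00.
|M| = 150.00.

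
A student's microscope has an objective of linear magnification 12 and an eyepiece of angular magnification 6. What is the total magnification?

72

The overall magnification of a compound microscope is the product of the objective and eyepiece magnifications:
M = M_obj x M_eye = 12 x 6 = 72.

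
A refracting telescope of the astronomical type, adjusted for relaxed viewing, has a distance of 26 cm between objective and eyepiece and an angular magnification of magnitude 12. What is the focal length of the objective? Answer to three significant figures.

24.0 cm

In normal adjustment the tube length equals f_obj + f_eye and |M| = f_obj/f_eye.
So f_obj = 12 f_eye and 12 f_eye + f_eye = 26 cm, giving f_eye = 26/13 = 2.000 cm and f_obj = 24.000 cm.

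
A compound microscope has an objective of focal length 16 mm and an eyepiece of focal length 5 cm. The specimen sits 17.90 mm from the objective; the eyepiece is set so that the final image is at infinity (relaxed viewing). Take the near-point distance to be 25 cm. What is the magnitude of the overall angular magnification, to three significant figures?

42.1

Convert to cm: f_obj = 16 mm = 1.6 cm; d_o = 17.90 mm = 1.79 cm.
Objective: 1/d_i = 1/f_obj - 1/d_o = 1/1.6 - 1/1.79 = 0.06634 cm^-1, so d_i = 15.074 cm.
m_obj = -d_i/d_o = -15.074/1.79 = -8.421.
Eyepiece angular magnification (image at infinity): M_eye = D/f_e = 25/5 = 5.000.
Overall M = m_obj x M_eye = (-8.421)(5.000) = -42.11.
|M| = 42.11.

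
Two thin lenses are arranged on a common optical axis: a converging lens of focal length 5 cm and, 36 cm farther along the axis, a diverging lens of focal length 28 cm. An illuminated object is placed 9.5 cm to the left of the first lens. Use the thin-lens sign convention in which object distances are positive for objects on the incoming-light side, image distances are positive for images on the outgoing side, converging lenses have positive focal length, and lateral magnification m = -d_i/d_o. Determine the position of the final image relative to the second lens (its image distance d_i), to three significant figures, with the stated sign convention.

-13.3 cm

First lens: d_i1 = 1/(1/5 - 1/9.5) = 10.556 cm.
That image sits 25.444 cm in front of the second lens, so d_o2 = 25.444 cm.
Second lens: d_i2 = 1/(1/(-28) - 1/(25.444)) = -13.331 cm.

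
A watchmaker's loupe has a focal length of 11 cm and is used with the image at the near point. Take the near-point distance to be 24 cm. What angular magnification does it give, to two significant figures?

M = 1 + D/f = 1 + 24/11 = 3.182.

3.2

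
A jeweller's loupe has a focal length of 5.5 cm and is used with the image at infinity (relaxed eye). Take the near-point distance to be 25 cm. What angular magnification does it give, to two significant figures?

4.5

M = D/f = 25/5.5 = 4.545.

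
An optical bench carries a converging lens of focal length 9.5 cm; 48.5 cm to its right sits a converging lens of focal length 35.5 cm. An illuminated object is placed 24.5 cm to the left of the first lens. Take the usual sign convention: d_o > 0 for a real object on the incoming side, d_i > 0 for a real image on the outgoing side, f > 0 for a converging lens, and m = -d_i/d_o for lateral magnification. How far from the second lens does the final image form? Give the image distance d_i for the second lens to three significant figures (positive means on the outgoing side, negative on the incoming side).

Lens 1: 1/d_i1 = 1/f_1 - 1/d_o1 = 1/9.5 - 1/24.5 = 0.06445 cm^-1, so d_i1 = 15.517 cm.
Object distance for lens 2: d_o2 = 48.5 - 15.517 = 32.983 cm.
Lens 2: 1/d_i2 = 1/f_2 - 1/d_o2 = 1/35.5 - 1/(32.983) = -0.00215 cm^-1, so d_i2 = -465.262 cm.

-465 cm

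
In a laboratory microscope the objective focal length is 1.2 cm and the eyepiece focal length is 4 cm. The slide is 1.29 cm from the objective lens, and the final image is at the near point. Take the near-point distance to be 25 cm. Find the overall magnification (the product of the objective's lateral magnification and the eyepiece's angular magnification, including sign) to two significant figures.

Objective: 1/d_i = 1/f_obj - 1/d_o = 1/1.2 - 1/1.29 = 0.05814 cm^-1, so d_i = 17.200 cm.
m_obj = -d_i/d_o = -17.200/1.29 = -13.333.
Eyepiece angular magnification (image at near point): M_eye = 1 + D/f_e = 1 + 25/4 = 7.250.
Overall M = m_obj x M_eye = (-13.333)(7.250) = -96.67.

-97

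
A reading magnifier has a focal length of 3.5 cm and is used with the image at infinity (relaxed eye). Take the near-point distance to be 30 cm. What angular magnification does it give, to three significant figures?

M = D/f = 30/3.5 = 8.571.

8.57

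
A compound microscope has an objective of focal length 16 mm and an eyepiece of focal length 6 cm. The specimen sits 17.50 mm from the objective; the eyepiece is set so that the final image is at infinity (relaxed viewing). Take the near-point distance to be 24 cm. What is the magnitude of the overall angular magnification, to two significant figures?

Convert to cm: f_obj = 16 mm = 1.6 cm; d_o = 17.50 mm = 1.75 cm.
Objective: 1/d_i = 1/f_obj - 1/d_o = 1/1.6 - 1/1.75 = 0.05357 cm^-1, so d_i = 18.667 cm.
m_obj = -d_i/d_o = -18.667/1.75 = -10.667.
Eyepiece angular magnification (image at infinity): M_eye = D/f_e = 24/6 = 4.000.
Overall M = m_obj x M_eye = (-10.667)(4.000) = -42.67.
|M| = 42.67.

43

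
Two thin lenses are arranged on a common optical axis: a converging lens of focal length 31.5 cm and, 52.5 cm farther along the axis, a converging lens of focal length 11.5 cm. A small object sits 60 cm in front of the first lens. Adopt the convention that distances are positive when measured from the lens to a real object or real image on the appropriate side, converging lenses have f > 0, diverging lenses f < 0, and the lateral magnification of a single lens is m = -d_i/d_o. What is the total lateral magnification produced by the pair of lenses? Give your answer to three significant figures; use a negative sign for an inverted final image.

Lens 1: 1/d_i1 = 1/f_1 - 1/d_o1 = 1/31.5 - 1/60 = 0.01508 cm^-1, so d_i1 = 66.316 cm.
m_1 = -(66.316)/60 = -1.1053.
This image would form 66.316 cm past lens 1, i.e. 13.816 cm beyond lens 2, so it is a virtual object for lens 2: d_o2 = 52.5 - 66.316 = -13.816 cm.
Lens 2: 1/d_i2 = 1/f_2 - 1/d_o2 = 1/11.5 - 1/(-13.816) = 0.15934 cm^-1, so d_i2 = 6.276 cm.
m_2 = -(6.276)/(-13.816) = 0.4543.
Overall magnification: m = m_1 m_2 = -0.5021.

-0.502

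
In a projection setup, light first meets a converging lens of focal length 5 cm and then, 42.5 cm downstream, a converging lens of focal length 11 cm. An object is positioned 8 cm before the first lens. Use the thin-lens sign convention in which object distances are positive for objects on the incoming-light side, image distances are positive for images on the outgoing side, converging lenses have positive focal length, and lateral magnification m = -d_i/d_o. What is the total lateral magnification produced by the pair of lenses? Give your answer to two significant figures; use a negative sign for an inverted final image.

1.0

First lens: d_i1 = 1/(1/5 - 1/8) = 13.333 cm.
m_1 = -(13.333)/8 = -1.6667.
The intermediate image is 13.333 cm to the right of lens 1, so d_o2 = L - d_i1 = 42.5 - 13.333 = 29.167 cm.
Second lens: d_i2 = 1/(1/11 - 1/(29.167)) = 17.661 cm.
m_2 = -(17.661)/(29.167) = -0.6055.
Overall magnification: m = m_1 m_2 = 1.0092.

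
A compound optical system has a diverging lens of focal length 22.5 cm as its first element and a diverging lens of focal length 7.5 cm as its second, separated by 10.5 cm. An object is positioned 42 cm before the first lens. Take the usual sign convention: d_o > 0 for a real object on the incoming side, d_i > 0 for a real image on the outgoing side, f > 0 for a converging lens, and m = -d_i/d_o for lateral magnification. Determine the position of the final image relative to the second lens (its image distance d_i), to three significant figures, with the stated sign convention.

-5.78 cm

Lens 1: 1/d_i1 = 1/f_1 - 1/d_o1 = 1/(-22.5) - 1/42 = -0.06825 cm^-1, so d_i1 = -14.651 cm.
With d_i1 < 0 the first image is virtual and lies on the object side; the object distance for lens 2 is d_o2 = 10.5 - (-14.651) = 25.151 cm.
Lens 2: 1/d_i2 = 1/f_2 - 1/d_o2 = 1/(-7.5) - 1/(25.151) = -0.17309 cm^-1, so d_i2 = -5.777 cm.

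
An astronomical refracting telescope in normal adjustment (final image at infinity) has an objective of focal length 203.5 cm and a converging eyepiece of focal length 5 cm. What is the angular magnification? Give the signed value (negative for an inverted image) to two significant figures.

M = -f_obj/f_eye = -203.5/(5) = -40.700.

-41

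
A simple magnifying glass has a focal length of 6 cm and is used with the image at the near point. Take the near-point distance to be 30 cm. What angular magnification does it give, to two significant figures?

6.0

M = 1 + D/f = 1 + 30/6 = 6.000.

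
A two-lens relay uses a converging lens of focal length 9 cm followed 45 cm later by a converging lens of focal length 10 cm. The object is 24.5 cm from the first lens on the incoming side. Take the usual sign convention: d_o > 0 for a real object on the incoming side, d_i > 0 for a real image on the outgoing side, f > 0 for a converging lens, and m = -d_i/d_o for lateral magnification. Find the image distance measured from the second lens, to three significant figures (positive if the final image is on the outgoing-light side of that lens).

14.8 cm

First lens: d_i1 = 1/(1/9 - 1/24.5) = 14.226 cm.
The intermediate image is 14.226 cm to the right of lens 1, so d_o2 = L - d_i1 = 45 - 14.226 = 30.774 cm.
Second lens: d_i2 = 1/(1/10 - 1/(30.774)) = 14.814 cm.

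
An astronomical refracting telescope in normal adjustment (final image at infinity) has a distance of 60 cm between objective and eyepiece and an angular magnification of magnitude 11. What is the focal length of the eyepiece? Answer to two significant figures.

In normal adjustment the tube length equals f_obj + f_eye and |M| = f_obj/f_eye.
So f_obj = 11 f_eye and 11 f_eye + f_eye = 60 cm, giving f_eye = 60/12 = 5.000 cm and f_obj = 55.000 cm.

5.0 cm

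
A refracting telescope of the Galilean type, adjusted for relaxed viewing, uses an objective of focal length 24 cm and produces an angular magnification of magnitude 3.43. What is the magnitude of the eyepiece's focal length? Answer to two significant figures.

|M| = f_obj/|f_eye|, so |f_eye| = f_obj/|M| = 24/3.43 = 6.997 cm.
(The eyepiece is diverging, so its signed focal length is -6.997 cm.)

7.0 cm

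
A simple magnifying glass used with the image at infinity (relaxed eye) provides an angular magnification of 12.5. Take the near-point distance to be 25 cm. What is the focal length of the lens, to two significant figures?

For the image at infinity, M = D/f.
f = D/M = 25/12.5 = 2.000 cm.

2.0 cm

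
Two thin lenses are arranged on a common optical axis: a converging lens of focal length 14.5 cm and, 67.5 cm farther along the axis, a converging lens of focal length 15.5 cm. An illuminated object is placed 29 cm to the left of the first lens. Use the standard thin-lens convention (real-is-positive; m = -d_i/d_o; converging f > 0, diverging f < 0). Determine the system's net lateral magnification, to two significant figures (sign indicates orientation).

0.67

Lens 1: 1/d_i1 = 1/f_1 - 1/d_o1 = 1/14.5 - 1/29 = 0.03448 cm^-1, so d_i1 = 29.000 cm.
m_1 = -(29.000)/29 = -1.0000.
That image sits 38.500 cm in front of the second lens, so d_o2 = 38.500 cm.
Lens 2: 1/d_i2 = 1/f_2 - 1/d_o2 = 1/15.5 - 1/(38.500) = 0.03854 cm^-1, so d_i2 = 25.946 cm.
m_2 = -(25.946)/(38.500) = -0.6739.
Overall magnification: m = m_1 m_2 = 0.6739.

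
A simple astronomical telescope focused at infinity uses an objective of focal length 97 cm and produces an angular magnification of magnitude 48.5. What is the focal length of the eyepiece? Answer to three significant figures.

2.00 cm

|M| = f_obj/f_eye, so f_eye = f_obj/|M| = 97/48.5 = 2.000 cm.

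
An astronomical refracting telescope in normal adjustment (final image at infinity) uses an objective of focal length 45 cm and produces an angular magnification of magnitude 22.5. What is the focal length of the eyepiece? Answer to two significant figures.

2.0 cm

|M| = f_obj/f_eye, so f_eye = f_obj/|M| = 45/22.5 = 2.000 cm.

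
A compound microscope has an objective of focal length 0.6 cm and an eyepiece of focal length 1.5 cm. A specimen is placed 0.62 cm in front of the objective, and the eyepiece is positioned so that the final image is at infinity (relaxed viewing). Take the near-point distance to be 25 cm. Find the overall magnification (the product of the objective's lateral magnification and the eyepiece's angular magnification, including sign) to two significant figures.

-500

Objective: 1/d_i = 1/f_obj - 1/d_o = 1/0.6 - 1/0.62 = 0.05376 cm^-1, so d_i = 18.600 cm.
m_obj = -d_i/d_o = -18.600/0.62 = -30.000.
Eyepiece angular magnification (image at infinity): M_eye = D/f_e = 25/1.5 = 16.667.
Overall M = m_obj x M_eye = (-30.000)(16.667) = -500.00.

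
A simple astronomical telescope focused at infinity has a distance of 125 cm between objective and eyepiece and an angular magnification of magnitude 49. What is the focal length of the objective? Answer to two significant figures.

120 cm

In normal adjustment the tube length equals f_obj + f_eye and |M| = f_obj/f_eye.
So f_obj = 49 f_eye and 49 f_eye + f_eye = 125 cm, giving f_eye = 125/50 = 2.500 cm and f_obj = 122.500 cm.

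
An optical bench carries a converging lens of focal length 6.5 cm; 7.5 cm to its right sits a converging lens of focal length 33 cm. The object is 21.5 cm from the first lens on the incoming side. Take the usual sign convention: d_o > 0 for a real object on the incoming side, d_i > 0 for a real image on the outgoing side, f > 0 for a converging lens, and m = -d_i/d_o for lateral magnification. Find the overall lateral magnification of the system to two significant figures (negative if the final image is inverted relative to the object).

Lens 1: 1/d_i1 = 1/f_1 - 1/d_o1 = 1/6.5 - 1/21.5 = 0.10733 cm^-1, so d_i1 = 9.317 cm.
m_1 = -(9.317)/21.5 = -0.4333.
This image would form 9.317 cm past lens 1, i.e. 1.817 cm beyond lens 2, so it is a virtual object for lens 2: d_o2 = 7.5 - 9.317 = -1.817 cm.
Lens 2: 1/d_i2 = 1/f_2 - 1/d_o2 = 1/33 - 1/(-1.817) = 0.58076 cm^-1, so d_i2 = 1.722 cm.
m_2 = -(1.722)/(-1.817) = 0.9478.
The system's lateral magnification is m_1 m_2 = (-0.4333)(0.9478) = -0.4107.

-0.41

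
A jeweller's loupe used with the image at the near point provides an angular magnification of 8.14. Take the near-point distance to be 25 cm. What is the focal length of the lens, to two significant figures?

For the image at the near point, M = 1 + D/f.
f = D/(M - 1) = 25/(8.14 - 1) = 3.501 cm.

3.5 cm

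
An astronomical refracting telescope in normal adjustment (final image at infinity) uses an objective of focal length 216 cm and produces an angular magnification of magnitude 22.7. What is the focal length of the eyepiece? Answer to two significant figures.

9.5 cm

|M| = f_obj/f_eye, so f_eye = f_obj/|M| = 216/22.7 = 9.515 cm.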